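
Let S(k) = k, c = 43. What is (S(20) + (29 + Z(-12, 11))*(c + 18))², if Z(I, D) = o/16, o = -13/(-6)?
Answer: 29769016369/9216 ≈ 3.2301e+6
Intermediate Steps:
o = 13/6 (o = -13*(-⅙) = 13/6 ≈ 2.1667)
Z(I, D) = 13/96 (Z(I, D) = (13/6)/16 = (13/6)*(1/16) = 13/96)
(S(20) + (29 + Z(-12, 11))*(c + 18))² = (20 + (29 + 13/96)*(43 + 18))² = (20 + (2797/96)*61)² = (20 + 170617/96)² = (172537/96)² = 29769016369/9216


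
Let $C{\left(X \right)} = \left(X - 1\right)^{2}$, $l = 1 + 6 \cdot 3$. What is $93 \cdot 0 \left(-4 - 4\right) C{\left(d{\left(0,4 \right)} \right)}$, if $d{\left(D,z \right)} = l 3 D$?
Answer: $0$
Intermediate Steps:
$l = 19$ ($l = 1 + 18 = 19$)
$d{\left(D,z \right)} = 57 D$ ($d{\left(D,z \right)} = 19 \cdot 3 D = 57 D$)
$C{\left(X \right)} = \left(-1 + X\right)^{2}$
$93 \cdot 0 \left(-4 - 4\right) C{\left(d{\left(0,4 \right)} \right)} = 93 \cdot 0 \left(-4 - 4\right) \left(-1 + 57 \cdot 0\right)^{2} = 93 \cdot 0 \left(-8\right) \left(-1 + 0\right)^{2} = 93 \cdot 0 \left(-1\right)^{2} = 0 \cdot 1 = 0$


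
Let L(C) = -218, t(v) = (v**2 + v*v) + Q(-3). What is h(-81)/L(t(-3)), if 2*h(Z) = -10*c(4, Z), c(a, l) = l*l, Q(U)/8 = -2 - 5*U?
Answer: 32805/218 ≈ 150.48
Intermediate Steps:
Q(U) = -16 - 40*U (Q(U) = 8*(-2 - 5*U) = -16 - 40*U)
c(a, l) = l**2
t(v) = 104 + 2*v**2 (t(v) = (v**2 + v*v) + (-16 - 40*(-3)) = (v**2 + v**2) + (-16 + 120) = 2*v**2 + 104 = 104 + 2*v**2)
h(Z) = -5*Z**2 (h(Z) = (-10*Z**2)/2 = -5*Z**2)
h(-81)/L(t(-3)) = -5*(-81)**2/(-218) = -5*6561*(-1/218) = -32805*(-1/218) = 32805/218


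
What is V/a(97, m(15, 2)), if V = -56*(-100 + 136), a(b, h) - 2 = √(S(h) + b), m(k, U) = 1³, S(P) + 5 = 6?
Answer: 2016/47 - 7056*√2/47 ≈ -169.42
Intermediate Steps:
S(P) = 1 (S(P) = -5 + 6 = 1)
m(k, U) = 1
a(b, h) = 2 + √(1 + b)
V = -2016 (V = -56*36 = -2016)
V/a(97, m(15, 2)) = -2016/(2 + √(1 + 97)) = -2016/(2 + √98) = -2016/(2 + 7*√2)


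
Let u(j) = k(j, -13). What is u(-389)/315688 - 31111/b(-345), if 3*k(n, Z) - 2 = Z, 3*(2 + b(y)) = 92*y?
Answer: 14731995851/5010915624 ≈ 2.9400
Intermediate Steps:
b(y) = -2 + 92*y/3 (b(y) = -2 + (92*y)/3 = -2 + 92*y/3)
k(n, Z) = ⅔ + Z/3
u(j) = -11/3 (u(j) = ⅔ + (⅓)*(-13) = ⅔ - 13/3 = -11/3)
u(-389)/315688 - 31111/b(-345) = -11/3/315688 - 31111/(-2 + (92/3)*(-345)) = -11/3*1/315688 - 31111/(-2 - 10580) = -11/947064 - 31111/(-10582) = -11/947064 - 31111*(-1/10582) = -11/947064 + 31111/10582 = 14731995851/5010915624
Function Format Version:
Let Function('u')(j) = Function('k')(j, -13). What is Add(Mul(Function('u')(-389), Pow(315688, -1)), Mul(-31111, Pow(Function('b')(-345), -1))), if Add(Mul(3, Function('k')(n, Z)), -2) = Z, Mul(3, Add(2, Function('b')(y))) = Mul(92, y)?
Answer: Rational(14731995851, 5010915624) ≈ 2.9400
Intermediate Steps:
Function('b')(y) = Add(-2, Mul(Rational(92, 3), y)) (Function('b')(y) = Add(-2, Mul(Rational(1, 3), Mul(92, y))) = Add(-2, Mul(Rational(92, 3), y)))
Function('k')(n, Z) = Add(Rational(2, 3), Mul(Rational(1, 3), Z))
Function('u')(j) = Rational(-11, 3) (Function('u')(j) = Add(Rational(2, 3), Mul(Rational(1, 3), -13)) = Add(Rational(2, 3), Rational(-13, 3)) = Rational(-11, 3))
Add(Mul(Function('u')(-389), Pow(315688, -1)), Mul(-31111, Pow(Function('b')(-345), -1))) = Add(Mul(Rational(-11, 3), Pow(315688, -1)), Mul(-31111, Pow(Add(-2, Mul(Rational(92, 3), -345)), -1))) = Add(Mul(Rational(-11, 3), Rational(1, 315688)), Mul(-31111, Pow(Add(-2, -10580), -1))) = Add(Rational(-11, 947064), Mul(-31111, Pow(-10582, -1))) = Add(Rational(-11, 947064), Mul(-31111, Rational(-1, 10582))) = Add(Rational(-11, 947064), Rational(31111, 10582)) = Rational(14731995851, 5010915624)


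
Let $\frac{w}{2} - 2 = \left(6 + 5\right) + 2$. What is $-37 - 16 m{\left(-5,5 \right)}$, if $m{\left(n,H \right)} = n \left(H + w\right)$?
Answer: $2763$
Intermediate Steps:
$w = 30$ ($w = 4 + 2 \left(\left(6 + 5\right) + 2\right) = 4 + 2 \left(11 + 2\right) = 4 + 2 \cdot 13 = 4 + 26 = 30$)
$m{\left(n,H \right)} = n \left(30 + H\right)$ ($m{\left(n,H \right)} = n \left(H + 30\right) = n \left(30 + H\right)$)
$-37 - 16 m{\left(-5,5 \right)} = -37 - 16 \left(- 5 \left(30 + 5\right)\right) = -37 - 16 \left(\left(-5\right) 35\right) = -37 - -2800 = -37 + 2800 = 2763$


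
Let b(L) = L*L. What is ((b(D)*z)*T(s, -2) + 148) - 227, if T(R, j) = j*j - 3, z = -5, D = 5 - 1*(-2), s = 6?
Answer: -324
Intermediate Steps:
D = 7 (D = 5 + 2 = 7)
T(R, j) = -3 + j² (T(R, j) = j² - 3 = -3 + j²)
b(L) = L²
((b(D)*z)*T(s, -2) + 148) - 227 = ((7²*(-5))*(-3 + (-2)²) + 148) - 227 = ((49*(-5))*(-3 + 4) + 148) - 227 = (-245*1 + 148) - 227 = (-245 + 148) - 227 = -97 - 227 = -324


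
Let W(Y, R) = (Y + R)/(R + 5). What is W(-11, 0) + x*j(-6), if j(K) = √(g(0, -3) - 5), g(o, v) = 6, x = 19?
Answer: 84/5 ≈ 16.800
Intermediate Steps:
W(Y, R) = (R + Y)/(5 + R)
j(K) = 1 (j(K) = √(6 - 5) = √1 = 1)
W(-11, 0) + x*j(-6) = (0 - 11)/(5 + 0) + 19*1 = -11/5 + 19 = 84/5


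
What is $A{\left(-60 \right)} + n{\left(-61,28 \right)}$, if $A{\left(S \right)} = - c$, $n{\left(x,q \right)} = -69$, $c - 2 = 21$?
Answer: $-92$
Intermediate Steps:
$c = 23$ ($c = 2 + 21 = 23$)
$A{\left(S \right)} = -23$ ($A{\left(S \right)} = \left(-1\right) 23 = -23$)
$A{\left(-60 \right)} + n{\left(-61,28 \right)} = -23 - 69 = -92$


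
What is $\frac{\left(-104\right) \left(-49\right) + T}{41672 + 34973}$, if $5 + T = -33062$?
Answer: $- \frac{27971}{76645} \approx -0.36494$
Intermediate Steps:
$T = -33067$ ($T = -5 - 33062 = -33067$)
$\frac{\left(-104\right) \left(-49\right) + T}{41672 + 34973} = \frac{\left(-104\right) \left(-49\right) - 33067}{41672 + 34973} = \frac{5096 - 33067}{76645} = \left(-27971\right) \frac{1}{76645} = - \frac{27971}{76645}$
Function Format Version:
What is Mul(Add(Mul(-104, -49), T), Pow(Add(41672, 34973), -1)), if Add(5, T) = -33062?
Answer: Rational(-27971, 76645) ≈ -0.36494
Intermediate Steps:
T = -33067 (T = Add(-5, -33062) = -33067)
Mul(Add(Mul(-104, -49), T), Pow(Add(41672, 34973), -1)) = Mul(Add(Mul(-104, -49), -33067), Pow(Add(41672, 34973), -1)) = Mul(Add(5096, -33067), Pow(76645, -1)) = Mul(-27971, Rational(1, 76645)) = Rational(-27971, 76645)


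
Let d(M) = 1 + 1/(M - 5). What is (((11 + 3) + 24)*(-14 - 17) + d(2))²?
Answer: 12475024/9 ≈ 1.3861e+6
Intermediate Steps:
d(M) = 1 + 1/(-5 + M)
(((11 + 3) + 24)*(-14 - 17) + d(2))² = (((11 + 3) + 24)*(-14 - 17) + (-4 + 2)/(-5 + 2))² = ((14 + 24)*(-31) - 2/(-3))² = (38*(-31) - ⅓*(-2))² = (-1178 + ⅔)² = (-3532/3)² = 12475024/9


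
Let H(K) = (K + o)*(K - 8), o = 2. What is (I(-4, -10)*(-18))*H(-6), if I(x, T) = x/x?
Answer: -1008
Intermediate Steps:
I(x, T) = 1
H(K) = (-8 + K)*(2 + K) (H(K) = (K + 2)*(K - 8) = (2 + K)*(-8 + K) = (-8 + K)*(2 + K))
(I(-4, -10)*(-18))*H(-6) = (1*(-18))*(-16 + (-6)² - 6*(-6)) = -18*(-16 + 36 + 36) = -18*56 = -1008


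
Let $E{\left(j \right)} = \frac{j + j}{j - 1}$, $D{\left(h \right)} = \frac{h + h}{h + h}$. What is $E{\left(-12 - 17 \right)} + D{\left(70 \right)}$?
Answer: $\frac{44}{15} \approx 2.9333$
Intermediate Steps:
$D{\left(h \right)} = 1$ ($D{\left(h \right)} = \frac{2 h}{2 h} = 2 h \frac{1}{2 h} = 1$)
$E{\left(j \right)} = \frac{2 j}{-1 + j}$
$E{\left(-12 - 17 \right)} + D{\left(70 \right)} = \frac{2 \left(-12 - 17\right)}{-1 - 29} + 1 = 2 \left(-29\right) \frac{1}{-1 - 29} + 1 = 2 \left(-29\right) \frac{1}{-30} + 1 = 2 \left(-29\right) \left(- \frac{1}{30}\right) + 1 = \frac{29}{15} + 1 = \frac{44}{15}$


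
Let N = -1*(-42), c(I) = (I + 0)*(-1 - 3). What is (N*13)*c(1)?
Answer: -2184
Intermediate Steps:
c(I) = -4*I (c(I) = I*(-4) = -4*I)
N = 42
(N*13)*c(1) = (42*13)*(-4*1) = 546*(-4) = -2184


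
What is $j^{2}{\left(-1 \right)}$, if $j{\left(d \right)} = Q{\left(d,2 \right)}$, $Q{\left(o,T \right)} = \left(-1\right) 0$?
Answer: $0$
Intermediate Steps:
$Q{\left(o,T \right)} = 0$
$j{\left(d \right)} = 0$
$j^{2}{\left(-1 \right)} = 0^{2} = 0$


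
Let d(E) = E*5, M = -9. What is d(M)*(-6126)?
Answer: 275670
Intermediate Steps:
d(E) = 5*E
d(M)*(-6126) = (5*(-9))*(-6126) = -45*(-6126) = 275670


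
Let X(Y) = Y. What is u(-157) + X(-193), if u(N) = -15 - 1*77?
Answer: -285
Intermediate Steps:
u(N) = -92 (u(N) = -15 - 77 = -92)
u(-157) + X(-193) = -92 - 193 = -285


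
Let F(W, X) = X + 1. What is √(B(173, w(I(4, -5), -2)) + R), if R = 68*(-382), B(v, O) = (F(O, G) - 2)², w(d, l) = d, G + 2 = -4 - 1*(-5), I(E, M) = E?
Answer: 2*I*√6493 ≈ 161.16*I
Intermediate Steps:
G = -1 (G = -2 + (-4 - 1*(-5)) = -2 + (-4 + 5) = -2 + 1 = -1)
F(W, X) = 1 + X
B(v, O) = 4 (B(v, O) = ((1 - 1) - 2)² = (0 - 2)² = (-2)² = 4)
R = -25976
√(B(173, w(I(4, -5), -2)) + R) = √(4 - 25976) = √(-25972) = 2*I*√6493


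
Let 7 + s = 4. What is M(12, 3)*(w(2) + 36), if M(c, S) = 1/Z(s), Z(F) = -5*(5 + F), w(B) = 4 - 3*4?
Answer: -14/5 ≈ -2.8000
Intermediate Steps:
s = -3 (s = -7 + 4 = -3)
w(B) = -8 (w(B) = 4 - 12 = -8)
Z(F) = -25 - 5*F
M(c, S) = -1/10 (M(c, S) = 1/(-25 - 5*(-3)) = 1/(-25 + 15) = 1/(-10) = -1/10)
M(12, 3)*(w(2) + 36) = -(-8 + 36)/10 = -1/10*28 = -14/5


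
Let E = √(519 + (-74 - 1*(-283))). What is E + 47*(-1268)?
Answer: -59596 + 2*√182 ≈ -59569.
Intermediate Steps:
E = 2*√182 (E = √(519 + (-74 + 283)) = √(519 + 209) = √728 = 2*√182 ≈ 26.981)
E + 47*(-1268) = 2*√182 + 47*(-1268) = 2*√182 - 59596 = -59596 + 2*√182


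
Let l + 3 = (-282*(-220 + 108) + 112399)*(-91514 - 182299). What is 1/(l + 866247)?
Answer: -1/39423550935 ≈ -2.5366e-11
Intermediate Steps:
l = -39424417182 (l = -3 + (-282*(-220 + 108) + 112399)*(-91514 - 182299) = -3 + (-282*(-112) + 112399)*(-273813) = -3 + (31584 + 112399)*(-273813) = -3 + 143983*(-273813) = -3 - 39424417179 = -39424417182)
1/(l + 866247) = 1/(-39424417182 + 866247) = 1/(-39423550935) = -1/39423550935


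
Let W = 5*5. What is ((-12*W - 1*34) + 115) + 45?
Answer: -174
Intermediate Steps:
W = 25
((-12*W - 1*34) + 115) + 45 = ((-12*25 - 1*34) + 115) + 45 = ((-300 - 34) + 115) + 45 = (-334 + 115) + 45 = -219 + 45 = -174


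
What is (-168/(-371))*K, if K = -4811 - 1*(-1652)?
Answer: -75816/53 ≈ -1430.5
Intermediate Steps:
K = -3159 (K = -4811 + 1652 = -3159)
(-168/(-371))*K = -168/(-371)*(-3159) = -168*(-1/371)*(-3159) = (24/53)*(-3159) = -75816/53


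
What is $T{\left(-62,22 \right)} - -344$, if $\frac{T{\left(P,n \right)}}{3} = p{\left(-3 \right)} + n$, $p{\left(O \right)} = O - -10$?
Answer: $431$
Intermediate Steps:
$p{\left(O \right)} = 10 + O$ ($p{\left(O \right)} = O + 10 = 10 + O$)
$T{\left(P,n \right)} = 21 + 3 n$ ($T{\left(P,n \right)} = 3 \left(\left(10 - 3\right) + n\right) = 3 \left(7 + n\right) = 21 + 3 n$)
$T{\left(-62,22 \right)} - -344 = \left(21 + 3 \cdot 22\right) - -344 = \left(21 + 66\right) + 344 = 87 + 344 = 431$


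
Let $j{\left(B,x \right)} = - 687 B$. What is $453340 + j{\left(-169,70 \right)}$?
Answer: $569443$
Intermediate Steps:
$453340 + j{\left(-169,70 \right)} = 453340 - -116103 = 453340 + 116103 = 569443$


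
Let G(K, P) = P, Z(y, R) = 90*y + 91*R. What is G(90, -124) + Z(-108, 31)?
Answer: -7023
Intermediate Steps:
G(90, -124) + Z(-108, 31) = -124 + (90*(-108) + 91*31) = -124 + (-9720 + 2821) = -124 - 6899 = -7023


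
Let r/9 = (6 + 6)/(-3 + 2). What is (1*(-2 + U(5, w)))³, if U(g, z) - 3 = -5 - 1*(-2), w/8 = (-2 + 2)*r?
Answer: -8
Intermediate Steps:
r = -108 (r = 9*((6 + 6)/(-3 + 2)) = 9*(12/(-1)) = 9*(12*(-1)) = 9*(-12) = -108)
w = 0 (w = 8*((-2 + 2)*(-108)) = 8*(0*(-108)) = 8*0 = 0)
U(g, z) = 0 (U(g, z) = 3 + (-5 - 1*(-2)) = 3 + (-5 + 2) = 3 - 3 = 0)
(1*(-2 + U(5, w)))³ = (1*(-2 + 0))³ = (1*(-2))³ = (-2)³ = -8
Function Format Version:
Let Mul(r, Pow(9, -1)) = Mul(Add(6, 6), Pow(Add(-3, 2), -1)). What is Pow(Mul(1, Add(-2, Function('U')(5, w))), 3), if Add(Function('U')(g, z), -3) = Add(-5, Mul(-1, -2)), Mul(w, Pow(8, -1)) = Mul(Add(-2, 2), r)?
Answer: -8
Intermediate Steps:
r = -108 (r = Mul(9, Mul(Add(6, 6), Pow(Add(-3, 2), -1))) = Mul(9, Mul(12, Pow(-1, -1))) = Mul(9, Mul(12, -1)) = Mul(9, -12) = -108)
w = 0 (w = Mul(8, Mul(Add(-2, 2), -108)) = Mul(8, Mul(0, -108)) = Mul(8, 0) = 0)
Function('U')(g, z) = 0 (Function('U')(g, z) = Add(3, Add(-5, Mul(-1, -2))) = Add(3, Add(-5, 2)) = Add(3, -3) = 0)
Pow(Mul(1, Add(-2, Function('U')(5, w))), 3) = Pow(Mul(1, Add(-2, 0)), 3) = Pow(Mul(1, -2), 3) = Pow(-2, 3) = -8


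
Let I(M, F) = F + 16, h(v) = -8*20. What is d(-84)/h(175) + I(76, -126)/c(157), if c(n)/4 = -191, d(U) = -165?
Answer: 7183/6112 ≈ 1.1752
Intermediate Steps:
h(v) = -160
c(n) = -764 (c(n) = 4*(-191) = -764)
I(M, F) = 16 + F
d(-84)/h(175) + I(76, -126)/c(157) = -165/(-160) + (16 - 126)/(-764) = -165*(-1/160) - 110*(-1/764) = 33/32 + 55/382 = 7183/6112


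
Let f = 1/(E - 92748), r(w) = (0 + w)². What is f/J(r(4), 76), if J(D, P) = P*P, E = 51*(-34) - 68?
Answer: -1/546120800 ≈ -1.8311e-9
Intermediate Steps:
r(w) = w²
E = -1802 (E = -1734 - 68 = -1802)
J(D, P) = P²
f = -1/94550 (f = 1/(-1802 - 92748) = 1/(-94550) = -1/94550 ≈ -1.0576e-5)
f/J(r(4), 76) = -1/(94550*(76²)) = -1/94550/5776 = -1/94550*1/5776 = -1/546120800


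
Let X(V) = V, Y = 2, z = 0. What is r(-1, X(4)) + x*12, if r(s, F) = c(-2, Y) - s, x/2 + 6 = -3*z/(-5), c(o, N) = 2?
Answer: -141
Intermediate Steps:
x = -12 (x = -12 + 2*(-3*0/(-5)) = -12 + 2*(0*(-⅕)) = -12 + 2*0 = -12 + 0 = -12)
r(s, F) = 2 - s
r(-1, X(4)) + x*12 = (2 - 1*(-1)) - 12*12 = (2 + 1) - 144 = 3 - 144 = -141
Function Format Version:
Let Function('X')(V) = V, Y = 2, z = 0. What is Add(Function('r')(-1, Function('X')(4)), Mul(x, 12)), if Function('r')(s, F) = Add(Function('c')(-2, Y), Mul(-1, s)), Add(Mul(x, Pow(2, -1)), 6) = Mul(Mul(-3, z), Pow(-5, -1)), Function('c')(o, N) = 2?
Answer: -141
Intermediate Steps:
x = -12 (x = Add(-12, Mul(2, Mul(Mul(-3, 0), Pow(-5, -1)))) = Add(-12, Mul(2, Mul(0, Rational(-1, 5)))) = Add(-12, Mul(2, 0)) = Add(-12, 0) = -12)
Function('r')(s, F) = Add(2, Mul(-1, s))
Add(Function('r')(-1, Function('X')(4)), Mul(x, 12)) = Add(Add(2, Mul(-1, -1)), Mul(-12, 12)) = Add(Add(2, 1), -144) = Add(3, -144) = -141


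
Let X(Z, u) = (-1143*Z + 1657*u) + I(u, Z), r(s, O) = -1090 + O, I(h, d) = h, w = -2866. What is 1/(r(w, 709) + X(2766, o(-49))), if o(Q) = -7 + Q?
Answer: -1/3254767 ≈ -3.0724e-7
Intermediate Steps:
X(Z, u) = -1143*Z + 1658*u (X(Z, u) = (-1143*Z + 1657*u) + u = -1143*Z + 1658*u)
1/(r(w, 709) + X(2766, o(-49))) = 1/((-1090 + 709) + (-1143*2766 + 1658*(-7 - 49))) = 1/(-381 + (-3161538 + 1658*(-56))) = 1/(-381 + (-3161538 - 92848)) = 1/(-381 - 3254386) = 1/(-3254767) = -1/3254767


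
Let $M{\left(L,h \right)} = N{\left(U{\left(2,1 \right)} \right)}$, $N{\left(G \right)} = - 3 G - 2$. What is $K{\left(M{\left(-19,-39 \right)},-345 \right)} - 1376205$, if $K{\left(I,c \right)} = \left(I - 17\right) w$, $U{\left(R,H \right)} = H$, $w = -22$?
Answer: $-1375721$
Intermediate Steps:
$N{\left(G \right)} = -2 - 3 G$
$M{\left(L,h \right)} = -5$ ($M{\left(L,h \right)} = -2 - 3 = -5$)
$K{\left(I,c \right)} = 374 - 22 I$ ($K{\left(I,c \right)} = \left(I - 17\right) \left(-22\right) = \left(-17 + I\right) \left(-22\right) = 374 - 22 I$)
$K{\left(M{\left(-19,-39 \right)},-345 \right)} - 1376205 = \left(374 - -110\right) - 1376205 = \left(374 + 110\right) - 1376205 = 484 - 1376205 = -1375721$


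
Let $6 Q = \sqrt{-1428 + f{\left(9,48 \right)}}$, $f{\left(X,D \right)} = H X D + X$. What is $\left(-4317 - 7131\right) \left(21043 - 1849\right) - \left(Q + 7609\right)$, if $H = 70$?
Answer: $-219740521 - \frac{\sqrt{28821}}{6} \approx -2.1974 \cdot 10^{8}$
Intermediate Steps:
$f{\left(X,D \right)} = X + 70 D X$ ($f{\left(X,D \right)} = 70 X D + X = 70 D X + X = X + 70 D X$)
$Q = \frac{\sqrt{28821}}{6}$ ($Q = \frac{\sqrt{-1428 + 9 \left(1 + 70 \cdot 48\right)}}{6} = \frac{\sqrt{-1428 + 9 \left(1 + 3360\right)}}{6} = \frac{\sqrt{-1428 + 9 \cdot 3361}}{6} = \frac{\sqrt{-1428 + 30249}}{6} = \frac{\sqrt{28821}}{6} \approx 28.295$)
$\left(-4317 - 7131\right) \left(21043 - 1849\right) - \left(Q + 7609\right) = \left(-4317 - 7131\right) \left(21043 - 1849\right) - \left(\frac{\sqrt{28821}}{6} + 7609\right) = \left(-11448\right) 19194 - \left(7609 + \frac{\sqrt{28821}}{6}\right) = -219732912 - \left(7609 + \frac{\sqrt{28821}}{6}\right) = -219740521 - \frac{\sqrt{28821}}{6}$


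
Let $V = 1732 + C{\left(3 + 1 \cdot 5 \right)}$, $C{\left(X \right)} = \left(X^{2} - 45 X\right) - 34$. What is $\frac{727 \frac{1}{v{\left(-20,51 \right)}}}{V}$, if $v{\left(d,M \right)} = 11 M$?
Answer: $\frac{727}{786522} \approx 0.00092432$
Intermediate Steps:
$C{\left(X \right)} = -34 + X^{2} - 45 X$
$V = 1402$ ($V = 1732 - \left(34 - \left(3 + 1 \cdot 5\right)^{2} + 45 \left(3 + 1 \cdot 5\right)\right) = 1732 - \left(34 - \left(3 + 5\right)^{2} + 45 \left(3 + 5\right)\right) = 1732 - \left(394 - 64\right) = 1732 - 330 = 1402$)
$\frac{727 \frac{1}{v{\left(-20,51 \right)}}}{V} = \frac{727 \frac{1}{11 \cdot 51}}{1402} = \frac{727}{561} \cdot \frac{1}{1402} = \frac{727}{786522}$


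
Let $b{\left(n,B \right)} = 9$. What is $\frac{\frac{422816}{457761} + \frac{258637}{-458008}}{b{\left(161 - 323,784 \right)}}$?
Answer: $\frac{75259178771}{1886923800792} \approx 0.039885$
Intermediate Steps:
$\frac{\frac{422816}{457761} + \frac{258637}{-458008}}{b{\left(161 - 323,784 \right)}} = \frac{\frac{422816}{457761} + \frac{258637}{-458008}}{9} = \left(422816 \cdot \frac{1}{457761} + 258637 \left(- \frac{1}{458008}\right)\right) \frac{1}{9} = \left(\frac{422816}{457761} - \frac{258637}{458008}\right) \frac{1}{9} = \frac{75259178771}{209658200088} \cdot \frac{1}{9} = \frac{75259178771}{1886923800792}$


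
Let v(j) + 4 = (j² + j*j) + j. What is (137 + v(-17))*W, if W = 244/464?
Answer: 21167/58 ≈ 364.95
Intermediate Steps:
v(j) = -4 + j + 2*j² (v(j) = -4 + ((j² + j*j) + j) = -4 + ((j² + j²) + j) = -4 + (2*j² + j) = -4 + (j + 2*j²) = -4 + j + 2*j²)
W = 61/116 (W = 244*(1/464) = 61/116 ≈ 0.52586)
(137 + v(-17))*W = (137 + (-4 - 17 + 2*(-17)²))*(61/116) = (137 + (-4 - 17 + 2*289))*(61/116) = (137 + (-4 - 17 + 578))*(61/116) = (137 + 557)*(61/116) = 694*(61/116) = 21167/58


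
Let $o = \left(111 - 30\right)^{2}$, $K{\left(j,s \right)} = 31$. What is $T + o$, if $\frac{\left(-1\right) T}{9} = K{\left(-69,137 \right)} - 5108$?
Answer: $52254$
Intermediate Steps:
$T = 45693$ ($T = - 9 \left(31 - 5108\right) = \left(-9\right) \left(-5077\right) = 45693$)
$o = 6561$ ($o = 81^{2} = 6561$)
$T + o = 45693 + 6561 = 52254$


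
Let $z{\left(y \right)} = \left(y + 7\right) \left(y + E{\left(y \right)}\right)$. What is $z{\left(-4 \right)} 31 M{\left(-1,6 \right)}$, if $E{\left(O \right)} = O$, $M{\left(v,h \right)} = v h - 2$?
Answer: $5952$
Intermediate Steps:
$M{\left(v,h \right)} = -2 + h v$ ($M{\left(v,h \right)} = h v - 2 = -2 + h v$)
$z{\left(y \right)} = 2 y \left(7 + y\right)$ ($z{\left(y \right)} = \left(y + 7\right) \left(y + y\right) = \left(7 + y\right) 2 y = 2 y \left(7 + y\right)$)
$z{\left(-4 \right)} 31 M{\left(-1,6 \right)} = 2 \left(-4\right) \left(7 - 4\right) 31 \left(-2 + 6 \left(-1\right)\right) = 2 \left(-4\right) 3 \cdot 31 \left(-2 - 6\right) = \left(-24\right) 31 \left(-8\right) = \left(-744\right) \left(-8\right) = 5952$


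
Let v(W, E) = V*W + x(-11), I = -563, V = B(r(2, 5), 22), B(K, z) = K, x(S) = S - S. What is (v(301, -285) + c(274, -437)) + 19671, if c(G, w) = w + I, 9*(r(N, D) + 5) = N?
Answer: 155096/9 ≈ 17233.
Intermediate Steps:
x(S) = 0
r(N, D) = -5 + N/9
V = -43/9 (V = -5 + (1/9)*2 = -5 + 2/9 = -43/9 ≈ -4.7778)
c(G, w) = -563 + w (c(G, w) = w - 563 = -563 + w)
v(W, E) = -43*W/9 (v(W, E) = -43*W/9 + 0 = -43*W/9)
(v(301, -285) + c(274, -437)) + 19671 = (-43/9*301 + (-563 - 437)) + 19671 = (-12943/9 - 1000) + 19671 = -21943/9 + 19671 = 155096/9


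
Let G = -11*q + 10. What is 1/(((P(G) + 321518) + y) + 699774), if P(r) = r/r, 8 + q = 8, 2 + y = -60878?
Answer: 1/960413 ≈ 1.0412e-6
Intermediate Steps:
y = -60880 (y = -2 - 60878 = -60880)
q = 0 (q = -8 + 8 = 0)
G = 10 (G = -11*0 + 10 = 0 + 10 = 10)
P(r) = 1
1/(((P(G) + 321518) + y) + 699774) = 1/(((1 + 321518) - 60880) + 699774) = 1/((321519 - 60880) + 699774) = 1/(260639 + 699774) = 1/960413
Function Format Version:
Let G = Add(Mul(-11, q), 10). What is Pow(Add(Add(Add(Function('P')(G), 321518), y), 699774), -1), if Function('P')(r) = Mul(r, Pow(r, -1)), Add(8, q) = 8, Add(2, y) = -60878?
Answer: Rational(1, 960413) ≈ 1.0412e-6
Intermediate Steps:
y = -60880 (y = Add(-2, -60878) = -60880)
q = 0 (q = Add(-8, 8) = 0)
G = 10 (G = Add(Mul(-11, 0), 10) = Add(0, 10) = 10)
Function('P')(r) = 1
Pow(Add(Add(Add(Function('P')(G), 321518), y), 699774), -1) = Pow(Add(Add(Add(1, 321518), -60880), 699774), -1) = Pow(Add(Add(321519, -60880), 699774), -1) = Pow(Add(260639, 699774), -1) = Pow(960413, -1) = Rational(1, 960413)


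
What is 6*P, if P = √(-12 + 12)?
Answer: 0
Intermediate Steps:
P = 0 (P = √0 = 0)
6*P = 6*0 = 0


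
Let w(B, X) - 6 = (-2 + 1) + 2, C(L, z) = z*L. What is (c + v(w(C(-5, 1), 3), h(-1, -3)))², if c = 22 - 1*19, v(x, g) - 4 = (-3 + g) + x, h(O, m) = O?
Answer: 100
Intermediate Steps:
C(L, z) = L*z
w(B, X) = 7 (w(B, X) = 6 + ((-2 + 1) + 2) = 6 + (-1 + 2) = 6 + 1 = 7)
v(x, g) = 1 + g + x (v(x, g) = 4 + ((-3 + g) + x) = 4 + (-3 + g + x) = 1 + g + x)
c = 3 (c = 22 - 19 = 3)
(c + v(w(C(-5, 1), 3), h(-1, -3)))² = (3 + (1 - 1 + 7))² = (3 + 7)² = 10² = 100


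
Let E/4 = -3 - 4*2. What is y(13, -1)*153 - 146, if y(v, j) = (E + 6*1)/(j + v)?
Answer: -1261/2 ≈ -630.50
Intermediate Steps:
E = -44 (E = 4*(-3 - 4*2) = 4*(-3 - 8) = 4*(-11) = -44)
y(v, j) = -38/(j + v) (y(v, j) = (-44 + 6*1)/(j + v) = (-44 + 6)/(j + v) = -38/(j + v))
y(13, -1)*153 - 146 = -38/(-1 + 13)*153 - 146 = -38/12*153 - 146 = -38*1/12*153 - 146 = -19/6*153 - 146 = -969/2 - 146 = -1261/2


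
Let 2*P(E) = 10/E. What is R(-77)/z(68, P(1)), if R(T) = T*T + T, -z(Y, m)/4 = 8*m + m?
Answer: -1463/45 ≈ -32.511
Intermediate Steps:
P(E) = 5/E (P(E) = (10/E)/2 = 5/E)
z(Y, m) = -36*m (z(Y, m) = -4*(8*m + m) = -36*m)
R(T) = T + T² (R(T) = T² + T = T + T²)
R(-77)/z(68, P(1)) = (-77*(1 - 77))/((-180/1)) = (-77*(-76))/((-180)) = 5852/((-36*5)) = 5852/(-180) = 5852*(-1/180) = -1463/45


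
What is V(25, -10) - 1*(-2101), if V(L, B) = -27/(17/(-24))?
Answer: 36365/17 ≈ 2139.1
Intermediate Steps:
V(L, B) = 648/17 (V(L, B) = -27/(17*(-1/24)) = -27/(-17/24) = -27*(-24/17) = 648/17)
V(25, -10) - 1*(-2101) = 648/17 - 1*(-2101) = 648/17 + 2101 = 36365/17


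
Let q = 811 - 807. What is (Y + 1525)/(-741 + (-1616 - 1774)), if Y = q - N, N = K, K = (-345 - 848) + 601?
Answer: -707/1377 ≈ -0.51344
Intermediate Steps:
q = 4
K = -592 (K = -1193 + 601 = -592)
N = -592
Y = 596 (Y = 4 - 1*(-592) = 4 + 592 = 596)
(Y + 1525)/(-741 + (-1616 - 1774)) = (596 + 1525)/(-741 + (-1616 - 1774)) = 2121/(-741 - 3390) = 2121/(-4131) = 2121*(-1/4131) = -707/1377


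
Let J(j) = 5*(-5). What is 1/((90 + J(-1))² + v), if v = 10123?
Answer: 1/14348 ≈ 6.9696e-5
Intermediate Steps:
J(j) = -25
1/((90 + J(-1))² + v) = 1/((90 - 25)² + 10123) = 1/(65² + 10123) = 1/(4225 + 10123) = 1/14348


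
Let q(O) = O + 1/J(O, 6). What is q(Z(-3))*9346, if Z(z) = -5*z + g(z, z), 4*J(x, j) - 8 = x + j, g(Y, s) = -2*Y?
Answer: 6906694/35 ≈ 1.9733e+5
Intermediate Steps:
J(x, j) = 2 + j/4 + x/4 (J(x, j) = 2 + (x + j)/4 = 2 + (j + x)/4 = 2 + (j/4 + x/4) = 2 + j/4 + x/4)
Z(z) = -7*z (Z(z) = -5*z - 2*z = -7*z)
q(O) = O + 1/(7/2 + O/4) (q(O) = O + 1/(2 + (1/4)*6 + O/4) = O + 1/(2 + 3/2 + O/4) = O + 1/(7/2 + O/4))
q(Z(-3))*9346 = ((4 + (-7*(-3))*(14 - 7*(-3)))/(14 - 7*(-3)))*9346 = ((4 + 21*(14 + 21))/(14 + 21))*9346 = ((4 + 21*35)/35)*9346 = ((4 + 735)/35)*9346 = ((1/35)*739)*9346 = (739/35)*9346 = 6906694/35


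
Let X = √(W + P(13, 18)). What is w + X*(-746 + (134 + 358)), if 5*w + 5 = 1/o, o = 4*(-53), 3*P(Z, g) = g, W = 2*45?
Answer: -1061/1060 - 1016*√6 ≈ -2489.7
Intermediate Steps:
W = 90
P(Z, g) = g/3
o = -212
X = 4*√6 (X = √(90 + (⅓)*18) = √(90 + 6) = √96 = 4*√6 ≈ 9.7980)
w = -1061/1060 (w = -1 + (⅕)/(-212) = -1 + (⅕)*(-1/212) = -1 - 1/1060 = -1061/1060 ≈ -1.0009)
w + X*(-746 + (134 + 358)) = -1061/1060 + (4*√6)*(-746 + (134 + 358)) = -1061/1060 + (4*√6)*(-746 + 492) = -1061/1060 + (4*√6)*(-254) = -1061/1060 - 1016*√6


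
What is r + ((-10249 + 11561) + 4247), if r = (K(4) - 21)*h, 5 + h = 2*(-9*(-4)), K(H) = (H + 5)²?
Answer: 9579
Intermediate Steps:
K(H) = (5 + H)²
h = 67 (h = -5 + 2*(-9*(-4)) = -5 + 2*36 = -5 + 72 = 67)
r = 4020 (r = ((5 + 4)² - 21)*67 = (9² - 21)*67 = (81 - 21)*67 = 60*67 = 4020)
r + ((-10249 + 11561) + 4247) = 4020 + ((-10249 + 11561) + 4247) = 4020 + (1312 + 4247) = 4020 + 5559 = 9579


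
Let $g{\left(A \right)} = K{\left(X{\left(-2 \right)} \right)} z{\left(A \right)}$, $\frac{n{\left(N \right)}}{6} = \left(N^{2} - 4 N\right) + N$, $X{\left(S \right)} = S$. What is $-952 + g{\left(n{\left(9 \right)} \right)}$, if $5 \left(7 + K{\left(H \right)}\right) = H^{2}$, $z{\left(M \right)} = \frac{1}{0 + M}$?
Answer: $- \frac{1542271}{1620} \approx -952.02$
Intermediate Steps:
$z{\left(M \right)} = \frac{1}{M}$
$K{\left(H \right)} = -7 + \frac{H^{2}}{5}$
$n{\left(N \right)} = - 18 N + 6 N^{2}$ ($n{\left(N \right)} = 6 \left(\left(N^{2} - 4 N\right) + N\right) = 6 \left(N^{2} - 3 N\right) = - 18 N + 6 N^{2}$)
$g{\left(A \right)} = - \frac{31}{5 A}$ ($g{\left(A \right)} = \frac{-7 + \frac{\left(-2\right)^{2}}{5}}{A} = \frac{-7 + \frac{1}{5} \cdot 4}{A} = \frac{-7 + \frac{4}{5}}{A} = - \frac{31}{5 A}$)
$-952 + g{\left(n{\left(9 \right)} \right)} = -952 - \frac{31}{5 \cdot 6 \cdot 9 \left(-3 + 9\right)} = -952 - \frac{31}{5 \cdot 6 \cdot 9 \cdot 6} = -952 - \frac{31}{5 \cdot 324} = -952 - \frac{31}{1620} = - \frac{1542271}{1620}$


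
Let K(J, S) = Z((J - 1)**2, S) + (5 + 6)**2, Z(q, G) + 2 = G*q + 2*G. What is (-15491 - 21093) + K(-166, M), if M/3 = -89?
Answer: -7483362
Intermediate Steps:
M = -267 (M = 3*(-89) = -267)
Z(q, G) = -2 + 2*G + G*q (Z(q, G) = -2 + (G*q + 2*G) = -2 + (2*G + G*q) = -2 + 2*G + G*q)
K(J, S) = 119 + 2*S + S*(-1 + J)**2 (K(J, S) = (-2 + 2*S + S*(J - 1)**2) + (5 + 6)**2 = (-2 + 2*S + S*(-1 + J)**2) + 11**2 = (-2 + 2*S + S*(-1 + J)**2) + 121 = 119 + 2*S + S*(-1 + J)**2)
(-15491 - 21093) + K(-166, M) = (-15491 - 21093) + (119 + 2*(-267) - 267*(-1 - 166)**2) = -36584 + (119 - 534 - 267*(-167)**2) = -36584 + (119 - 534 - 267*27889) = -36584 + (119 - 534 - 7446363) = -36584 - 7446778 = -7483362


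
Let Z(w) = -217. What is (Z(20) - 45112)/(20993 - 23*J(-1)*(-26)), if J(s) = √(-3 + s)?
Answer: -951591697/442136465 + 54213484*I/442136465 ≈ -2.1523 + 0.12262*I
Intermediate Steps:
(Z(20) - 45112)/(20993 - 23*J(-1)*(-26)) = (-217 - 45112)/(20993 - 23*√(-3 - 1)*(-26)) = -45329/(20993 - 46*I*(-26)) = -45329*(20993 - 1196*I)/442136465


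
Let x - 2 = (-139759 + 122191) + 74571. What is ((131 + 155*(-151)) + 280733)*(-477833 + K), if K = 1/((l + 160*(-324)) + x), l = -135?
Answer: -618802703667951/5030 ≈ -1.2302e+11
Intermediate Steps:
x = 57005 (x = 2 + ((-139759 + 122191) + 74571) = 2 + (-17568 + 74571) = 2 + 57003 = 57005)
K = 1/5030 (K = 1/((-135 + 160*(-324)) + 57005) = 1/((-135 - 51840) + 57005) = 1/(-51975 + 57005) = 1/5030 ≈ 0.00019881)
((131 + 155*(-151)) + 280733)*(-477833 + K) = ((131 + 155*(-151)) + 280733)*(-477833 + 1/5030) = ((131 - 23405) + 280733)*(-2403499989/5030) = (-23274 + 280733)*(-2403499989/5030) = 257459*(-2403499989/5030) = -618802703667951/5030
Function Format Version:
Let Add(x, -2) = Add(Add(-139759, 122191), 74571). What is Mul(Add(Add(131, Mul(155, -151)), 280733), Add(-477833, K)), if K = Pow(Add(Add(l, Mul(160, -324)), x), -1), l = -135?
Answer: Rational(-618802703667951, 5030) ≈ -1.2302e+11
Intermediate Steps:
x = 57005 (x = Add(2, Add(Add(-139759, 122191), 74571)) = Add(2, Add(-17568, 74571)) = Add(2, 57003) = 57005)
K = Rational(1, 5030) (K = Pow(Add(Add(-135, Mul(160, -324)), 57005), -1) = Pow(Add(Add(-135, -51840), 57005), -1) = Pow(Add(-51975, 57005), -1) = Pow(5030, -1) = Rational(1, 5030) ≈ 0.00019881)
Mul(Add(Add(131, Mul(155, -151)), 280733), Add(-477833, K)) = Mul(Add(Add(131, Mul(155, -151)), 280733), Add(-477833, Rational(1, 5030))) = Mul(Add(Add(131, -23405), 280733), Rational(-2403499989, 5030)) = Mul(Add(-23274, 280733), Rational(-2403499989, 5030)) = Mul(257459, Rational(-2403499989, 5030)) = Rational(-618802703667951, 5030)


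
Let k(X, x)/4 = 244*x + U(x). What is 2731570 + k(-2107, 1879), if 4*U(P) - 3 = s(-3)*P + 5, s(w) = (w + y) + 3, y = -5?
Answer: 4556087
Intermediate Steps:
s(w) = -2 + w (s(w) = (w - 5) + 3 = (-5 + w) + 3 = -2 + w)
U(P) = 2 - 5*P/4 (U(P) = 3/4 + ((-2 - 3)*P + 5)/4 = 3/4 + (-5*P + 5)/4 = 3/4 + (5 - 5*P)/4 = 3/4 + (5/4 - 5*P/4) = 2 - 5*P/4)
k(X, x) = 8 + 971*x (k(X, x) = 4*(244*x + (2 - 5*x/4)) = 4*(2 + 971*x/4) = 8 + 971*x)
2731570 + k(-2107, 1879) = 2731570 + (8 + 971*1879) = 2731570 + (8 + 1824509) = 2731570 + 1824517 = 4556087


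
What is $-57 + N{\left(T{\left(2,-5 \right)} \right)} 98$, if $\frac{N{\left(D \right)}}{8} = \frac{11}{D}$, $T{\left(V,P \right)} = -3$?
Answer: $- \frac{8795}{3} \approx -2931.7$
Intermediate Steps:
$N{\left(D \right)} = \frac{88}{D}$ ($N{\left(D \right)} = 8 \frac{11}{D} = \frac{88}{D}$)
$-57 + N{\left(T{\left(2,-5 \right)} \right)} 98 = -57 + \frac{88}{-3} \cdot 98 = -57 + 88 \left(- \frac{1}{3}\right) 98 = -57 - \frac{8624}{3} = - \frac{8795}{3}$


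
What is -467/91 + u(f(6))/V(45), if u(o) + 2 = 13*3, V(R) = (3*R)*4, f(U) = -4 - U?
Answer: -248813/49140 ≈ -5.0633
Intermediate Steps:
V(R) = 12*R
u(o) = 37 (u(o) = -2 + 13*3 = -2 + 39 = 37)
-467/91 + u(f(6))/V(45) = -467/91 + 37/((12*45)) = -467*1/91 + 37/540 = -467/91 + 37*(1/540) = -467/91 + 37/540 = -248813/49140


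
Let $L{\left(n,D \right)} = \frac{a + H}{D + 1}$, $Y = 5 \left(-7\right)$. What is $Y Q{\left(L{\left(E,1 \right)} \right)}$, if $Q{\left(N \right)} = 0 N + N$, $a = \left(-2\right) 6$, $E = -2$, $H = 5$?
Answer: $\frac{245}{2} \approx 122.5$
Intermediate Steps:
$Y = -35$
$a = -12$
$L{\left(n,D \right)} = - \frac{7}{1 + D}$ ($L{\left(n,D \right)} = \frac{-12 + 5}{D + 1} = - \frac{7}{1 + D}$)
$Q{\left(N \right)} = N$ ($Q{\left(N \right)} = 0 + N = N$)
$Y Q{\left(L{\left(E,1 \right)} \right)} = - 35 \left(- \frac{7}{1 + 1}\right) = - 35 \left(- \frac{7}{2}\right) = - 35 \left(\left(-7\right) \frac{1}{2}\right) = \left(-35\right) \left(- \frac{7}{2}\right) = \frac{245}{2}$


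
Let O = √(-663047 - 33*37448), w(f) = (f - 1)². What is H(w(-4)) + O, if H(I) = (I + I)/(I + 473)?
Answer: 25/249 + I*√1898831 ≈ 0.1004 + 1378.0*I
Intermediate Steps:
w(f) = (-1 + f)²
H(I) = 2*I/(473 + I) (H(I) = (2*I)/(473 + I) = 2*I/(473 + I))
O = I*√1898831 (O = √(-663047 - 1235784) = √(-1898831) = I*√1898831 ≈ 1378.0*I)
H(w(-4)) + O = 2*(-1 - 4)²/(473 + (-1 - 4)²) + I*√1898831 = 2*(-5)²/(473 + (-5)²) + I*√1898831 = 2*25/(473 + 25) + I*√1898831 = 2*25/498 + I*√1898831 = 2*25*(1/498) + I*√1898831 = 25/249 + I*√1898831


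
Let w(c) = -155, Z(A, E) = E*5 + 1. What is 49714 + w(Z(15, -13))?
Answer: 49559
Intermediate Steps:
Z(A, E) = 1 + 5*E (Z(A, E) = 5*E + 1 = 1 + 5*E)
49714 + w(Z(15, -13)) = 49714 - 155 = 49559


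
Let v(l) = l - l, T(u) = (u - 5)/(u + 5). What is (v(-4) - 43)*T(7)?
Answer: -43/6 ≈ -7.1667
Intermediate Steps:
T(u) = (-5 + u)/(5 + u)
v(l) = 0
(v(-4) - 43)*T(7) = (0 - 43)*((-5 + 7)/(5 + 7)) = -43*2/12 = -43*1/6 = -43/6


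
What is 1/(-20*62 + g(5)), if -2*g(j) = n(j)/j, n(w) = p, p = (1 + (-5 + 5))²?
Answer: -10/12401 ≈ -0.00080639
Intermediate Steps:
p = 1 (p = (1 + 0)² = 1² = 1)
n(w) = 1
g(j) = -1/(2*j)
1/(-20*62 + g(5)) = 1/(-20*62 - ½/5) = 1/(-1240 - ½*⅕) = 1/(-1240 - ⅒) = 1/(-12401/10) = -10/12401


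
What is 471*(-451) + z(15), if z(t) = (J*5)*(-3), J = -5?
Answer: -212346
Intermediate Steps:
z(t) = 75 (z(t) = -5*5*(-3) = -25*(-3) = 75)
471*(-451) + z(15) = 471*(-451) + 75 = -212421 + 75 = -212346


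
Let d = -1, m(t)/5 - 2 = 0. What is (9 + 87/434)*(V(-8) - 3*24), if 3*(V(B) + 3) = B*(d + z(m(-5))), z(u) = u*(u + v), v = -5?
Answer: -821227/434 ≈ -1892.2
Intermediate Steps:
m(t) = 10 (m(t) = 10 + 5*0 = 10 + 0 = 10)
z(u) = u*(-5 + u) (z(u) = u*(u - 5) = u*(-5 + u))
V(B) = -3 + 49*B/3 (V(B) = -3 + (B*(-1 + 10*(-5 + 10)))/3 = -3 + (B*(-1 + 10*5))/3 = -3 + (B*(-1 + 50))/3 = -3 + (B*49)/3 = -3 + (49*B)/3 = -3 + 49*B/3)
(9 + 87/434)*(V(-8) - 3*24) = (9 + 87/434)*((-3 + (49/3)*(-8)) - 3*24) = (9 + 87*(1/434))*((-3 - 392/3) - 72) = (9 + 87/434)*(-401/3 - 72) = (3993/434)*(-617/3) = -821227/434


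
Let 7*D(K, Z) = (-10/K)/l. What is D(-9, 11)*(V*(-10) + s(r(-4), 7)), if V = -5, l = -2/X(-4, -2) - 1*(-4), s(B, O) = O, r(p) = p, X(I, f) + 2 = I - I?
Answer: 38/21 ≈ 1.8095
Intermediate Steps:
X(I, f) = -2 (X(I, f) = -2 + (I - I) = -2 + 0 = -2)
l = 5 (l = -2/(-2) - 1*(-4) = -2*(-½) + 4 = 1 + 4 = 5)
D(K, Z) = -2/(7*K) (D(K, Z) = (-10/K/5)/7 = (-10/K*(⅕))/7 = (-2/K)/7 = -2/(7*K))
D(-9, 11)*(V*(-10) + s(r(-4), 7)) = (-2/7/(-9))*(-5*(-10) + 7) = (-2/7*(-⅑))*(50 + 7) = (2/63)*57 = 38/21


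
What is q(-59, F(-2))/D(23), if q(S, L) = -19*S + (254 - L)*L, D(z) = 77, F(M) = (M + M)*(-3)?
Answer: 575/11 ≈ 52.273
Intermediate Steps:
F(M) = -6*M (F(M) = (2*M)*(-3) = -6*M)
q(S, L) = -19*S + L*(254 - L)
q(-59, F(-2))/D(23) = (-(-6*(-2))² - 19*(-59) + 254*(-6*(-2)))/77 = (-1*12² + 1121 + 254*12)*(1/77) = (-1*144 + 1121 + 3048)*(1/77) = (-144 + 1121 + 3048)*(1/77) = 4025*(1/77) = 575/11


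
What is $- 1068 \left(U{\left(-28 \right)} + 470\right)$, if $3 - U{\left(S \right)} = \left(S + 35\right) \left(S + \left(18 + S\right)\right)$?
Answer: $-789252$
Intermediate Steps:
$U{\left(S \right)} = 3 - \left(18 + 2 S\right) \left(35 + S\right)$ ($U{\left(S \right)} = 3 - \left(S + 35\right) \left(S + \left(18 + S\right)\right) = 3 - \left(35 + S\right) \left(18 + 2 S\right) = 3 - \left(18 + 2 S\right) \left(35 + S\right)$)
$- 1068 \left(U{\left(-28 \right)} + 470\right) = - 1068 \left(\left(-627 - -2464 - 2 \left(-28\right)^{2}\right) + 470\right) = - 1068 \left(\left(-627 + 2464 - 1568\right) + 470\right) = - 1068 \left(269 + 470\right) = \left(-1068\right) 739 = -789252$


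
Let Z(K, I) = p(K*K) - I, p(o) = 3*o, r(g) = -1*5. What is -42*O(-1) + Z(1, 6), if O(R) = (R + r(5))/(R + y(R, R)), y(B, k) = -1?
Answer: -129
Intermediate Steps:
r(g) = -5
Z(K, I) = -I + 3*K**2 (Z(K, I) = 3*(K*K) - I = 3*K**2 - I = -I + 3*K**2)
O(R) = (-5 + R)/(-1 + R) (O(R) = (R - 5)/(R - 1) = (-5 + R)/(-1 + R))
-42*O(-1) + Z(1, 6) = -42*(-5 - 1)/(-1 - 1) + (-1*6 + 3*1**2) = -42*(-6)/(-2) + (-6 + 3*1) = -(-21)*(-6) + (-6 + 3) = -42*3 - 3 = -126 - 3 = -129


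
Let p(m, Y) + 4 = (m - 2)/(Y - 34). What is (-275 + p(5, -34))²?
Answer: 360050625/4624 ≈ 77866.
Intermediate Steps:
p(m, Y) = -4 + (-2 + m)/(-34 + Y) (p(m, Y) = -4 + (m - 2)/(Y - 34) = -4 + (-2 + m)/(-34 + Y))
(-275 + p(5, -34))² = (-275 + (134 + 5 - 4*(-34))/(-34 - 34))² = (-275 + (134 + 5 + 136)/(-68))² = (-275 - 1/68*275)² = (-275 - 275/68)² = (-18975/68)² = 360050625/4624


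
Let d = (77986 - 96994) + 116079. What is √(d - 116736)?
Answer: 3*I*√2185 ≈ 140.23*I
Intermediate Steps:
d = 97071 (d = -19008 + 116079 = 97071)
√(d - 116736) = √(97071 - 116736) = √(-19665) = 3*I*√2185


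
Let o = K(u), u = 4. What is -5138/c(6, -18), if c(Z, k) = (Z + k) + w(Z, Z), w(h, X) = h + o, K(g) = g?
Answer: 2569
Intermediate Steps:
o = 4
w(h, X) = 4 + h (w(h, X) = h + 4 = 4 + h)
c(Z, k) = 4 + k + 2*Z (c(Z, k) = (Z + k) + (4 + Z) = 4 + k + 2*Z)
-5138/c(6, -18) = -5138/(4 - 18 + 2*6) = -5138/(4 - 18 + 12) = -5138/(-2) = -5138*(-1/2) = 2569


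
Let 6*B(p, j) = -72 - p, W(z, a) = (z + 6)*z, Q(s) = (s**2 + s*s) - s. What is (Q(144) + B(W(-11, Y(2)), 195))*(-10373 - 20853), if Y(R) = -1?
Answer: -3869541533/3 ≈ -1.2898e+9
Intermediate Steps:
Q(s) = -s + 2*s**2 (Q(s) = (s**2 + s**2) - s = 2*s**2 - s = -s + 2*s**2)
W(z, a) = z*(6 + z) (W(z, a) = (6 + z)*z = z*(6 + z))
B(p, j) = -12 - p/6 (B(p, j) = (-72 - p)/6 = -12 - p/6)
(Q(144) + B(W(-11, Y(2)), 195))*(-10373 - 20853) = (144*(-1 + 2*144) + (-12 - (-11)*(6 - 11)/6))*(-10373 - 20853) = (144*(-1 + 288) + (-12 - (-11)*(-5)/6))*(-31226) = (144*287 + (-12 - 1/6*55))*(-31226) = (41328 + (-12 - 55/6))*(-31226) = (41328 - 127/6)*(-31226) = (247841/6)*(-31226) = -3869541533/3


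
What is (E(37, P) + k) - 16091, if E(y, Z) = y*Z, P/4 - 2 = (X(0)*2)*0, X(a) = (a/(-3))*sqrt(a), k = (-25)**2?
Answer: -15170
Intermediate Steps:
k = 625
X(a) = -a**(3/2)/3 (X(a) = (a*(-1/3))*sqrt(a) = (-a/3)*sqrt(a) = -a**(3/2)/3)
P = 8 (P = 8 + 4*((-0**(3/2)/3*2)*0) = 8 + 4*((-1/3*0*2)*0) = 8 + 4*((0*2)*0) = 8 + 4*(0*0) = 8 + 4*0 = 8 + 0 = 8)
E(y, Z) = Z*y
(E(37, P) + k) - 16091 = (8*37 + 625) - 16091 = (296 + 625) - 16091 = 921 - 16091 = -15170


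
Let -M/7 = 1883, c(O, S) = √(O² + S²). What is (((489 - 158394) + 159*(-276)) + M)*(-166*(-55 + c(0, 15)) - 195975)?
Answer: 40701344950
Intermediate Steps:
M = -13181 (M = -7*1883 = -13181)
(((489 - 158394) + 159*(-276)) + M)*(-166*(-55 + c(0, 15)) - 195975) = (((489 - 158394) + 159*(-276)) - 13181)*(-166*(-55 + √(0² + 15²)) - 195975) = ((-157905 - 43884) - 13181)*(-166*(-55 + √(0 + 225)) - 195975) = (-201789 - 13181)*(-166*(-55 + √225) - 195975) = -214970*(-166*(-55 + 15) - 195975) = -214970*(-166*(-40) - 195975) = -214970*(6640 - 195975) = -214970*(-189335) = 40701344950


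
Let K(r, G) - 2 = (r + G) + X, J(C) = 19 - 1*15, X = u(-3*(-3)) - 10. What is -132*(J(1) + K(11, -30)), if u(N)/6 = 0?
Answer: 3036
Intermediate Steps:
u(N) = 0 (u(N) = 6*0 = 0)
X = -10 (X = 0 - 10 = -10)
J(C) = 4 (J(C) = 19 - 15 = 4)
K(r, G) = -8 + G + r (K(r, G) = 2 + ((r + G) - 10) = 2 + ((G + r) - 10) = 2 + (-10 + G + r) = -8 + G + r)
-132*(J(1) + K(11, -30)) = -132*(4 + (-8 - 30 + 11)) = -132*(4 - 27) = -132*(-23) = 3036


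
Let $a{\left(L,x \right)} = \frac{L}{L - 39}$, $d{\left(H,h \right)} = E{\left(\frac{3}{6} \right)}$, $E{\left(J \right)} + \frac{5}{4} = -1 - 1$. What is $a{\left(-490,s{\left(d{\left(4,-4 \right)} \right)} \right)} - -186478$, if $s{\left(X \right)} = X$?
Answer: $\frac{98647352}{529} \approx 1.8648 \cdot 10^{5}$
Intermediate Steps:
$E{\left(J \right)} = - \frac{13}{4}$ ($E{\left(J \right)} = - \frac{5}{4} - 2 = - \frac{13}{4}$)
$d{\left(H,h \right)} = - \frac{13}{4}$
$a{\left(L,x \right)} = \frac{L}{-39 + L}$ ($a{\left(L,x \right)} = \frac{L}{L - 39} = \frac{L}{-39 + L}$)
$a{\left(-490,s{\left(d{\left(4,-4 \right)} \right)} \right)} - -186478 = - \frac{490}{-39 - 490} - -186478 = - \frac{490}{-529} + 186478 = \left(-490\right) \left(- \frac{1}{529}\right) + 186478 = \frac{490}{529} + 186478 = \frac{98647352}{529}$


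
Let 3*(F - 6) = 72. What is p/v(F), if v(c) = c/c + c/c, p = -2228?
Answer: -1114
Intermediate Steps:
F = 30 (F = 6 + (1/3)*72 = 6 + 24 = 30)
v(c) = 2 (v(c) = 1 + 1 = 2)
p/v(F) = -2228/2 = -2228*1/2 = -1114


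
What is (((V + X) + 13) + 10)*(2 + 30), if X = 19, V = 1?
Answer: 1376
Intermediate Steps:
(((V + X) + 13) + 10)*(2 + 30) = (((1 + 19) + 13) + 10)*(2 + 30) = ((20 + 13) + 10)*32 = (33 + 10)*32 = 43*32 = 1376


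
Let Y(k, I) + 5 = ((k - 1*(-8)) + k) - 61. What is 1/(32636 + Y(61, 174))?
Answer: 1/32700 ≈ 3.0581e-5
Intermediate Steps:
Y(k, I) = -58 + 2*k (Y(k, I) = -5 + (((k - 1*(-8)) + k) - 61) = -5 + (((k + 8) + k) - 61) = -5 + (((8 + k) + k) - 61) = -5 + ((8 + 2*k) - 61) = -5 + (-53 + 2*k) = -58 + 2*k)
1/(32636 + Y(61, 174)) = 1/(32636 + (-58 + 2*61)) = 1/(32636 + (-58 + 122)) = 1/(32636 + 64) = 1/32700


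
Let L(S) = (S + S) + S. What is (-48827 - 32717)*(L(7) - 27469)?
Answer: 2238219712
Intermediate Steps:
L(S) = 3*S (L(S) = 2*S + S = 3*S)
(-48827 - 32717)*(L(7) - 27469) = (-48827 - 32717)*(3*7 - 27469) = -81544*(21 - 27469) = -81544*(-27448) = 2238219712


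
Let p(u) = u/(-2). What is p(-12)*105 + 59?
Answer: 689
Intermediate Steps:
p(u) = -u/2 (p(u) = u*(-½) = -u/2)
p(-12)*105 + 59 = -½*(-12)*105 + 59 = 6*105 + 59 = 630 + 59 = 689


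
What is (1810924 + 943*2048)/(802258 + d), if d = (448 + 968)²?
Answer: 1871094/1403657 ≈ 1.3330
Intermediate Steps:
d = 2005056 (d = 1416² = 2005056)
(1810924 + 943*2048)/(802258 + d) = (1810924 + 943*2048)/(802258 + 2005056) = (1810924 + 1931264)/2807314 = 3742188*(1/2807314) = 1871094/1403657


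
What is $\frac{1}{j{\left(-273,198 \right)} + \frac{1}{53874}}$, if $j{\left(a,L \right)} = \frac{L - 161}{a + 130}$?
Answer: $- \frac{7703982}{1993195} \approx -3.8651$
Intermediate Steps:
$j{\left(a,L \right)} = \frac{-161 + L}{130 + a}$
$\frac{1}{j{\left(-273,198 \right)} + \frac{1}{53874}} = \frac{1}{\frac{-161 + 198}{130 - 273} + \frac{1}{53874}} = \frac{1}{\frac{1}{-143} \cdot 37 + \frac{1}{53874}} = \frac{1}{\left(- \frac{1}{143}\right) 37 + \frac{1}{53874}} = \frac{1}{- \frac{37}{143} + \frac{1}{53874}} = \frac{1}{- \frac{1993195}{7703982}} = - \frac{7703982}{1993195}$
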